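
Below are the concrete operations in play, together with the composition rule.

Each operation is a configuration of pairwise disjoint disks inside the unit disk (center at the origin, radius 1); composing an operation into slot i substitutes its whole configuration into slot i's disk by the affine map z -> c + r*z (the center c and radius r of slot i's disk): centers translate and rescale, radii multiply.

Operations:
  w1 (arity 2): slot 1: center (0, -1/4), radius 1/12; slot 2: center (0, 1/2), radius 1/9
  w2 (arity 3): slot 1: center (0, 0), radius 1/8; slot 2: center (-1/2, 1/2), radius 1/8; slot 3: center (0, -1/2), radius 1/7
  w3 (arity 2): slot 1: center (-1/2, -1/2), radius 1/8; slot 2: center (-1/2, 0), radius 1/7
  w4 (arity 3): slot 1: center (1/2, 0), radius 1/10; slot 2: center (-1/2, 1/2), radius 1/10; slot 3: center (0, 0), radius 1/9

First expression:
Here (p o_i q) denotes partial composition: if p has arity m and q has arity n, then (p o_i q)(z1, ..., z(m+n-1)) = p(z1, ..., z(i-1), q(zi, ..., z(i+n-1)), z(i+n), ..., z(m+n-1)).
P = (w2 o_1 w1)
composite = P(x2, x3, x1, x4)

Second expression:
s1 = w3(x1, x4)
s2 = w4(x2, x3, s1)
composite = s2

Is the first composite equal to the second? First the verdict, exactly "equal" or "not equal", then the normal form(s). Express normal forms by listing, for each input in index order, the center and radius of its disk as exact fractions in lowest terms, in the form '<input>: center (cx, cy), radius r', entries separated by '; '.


Reducing the first expression gives x1: center (-1/2, 1/2), radius 1/8; x2: center (0, -1/32), radius 1/96; x3: center (0, 1/16), radius 1/72; x4: center (0, -1/2), radius 1/7
Reducing the second expression gives x1: center (-1/18, -1/18), radius 1/72; x2: center (1/2, 0), radius 1/10; x3: center (-1/2, 1/2), radius 1/10; x4: center (-1/18, 0), radius 1/63
No match — not equal.

not equal — first x1: center (-1/2, 1/2), radius 1/8; x2: center (0, -1/32), radius 1/96; x3: center (0, 1/16), radius 1/72; x4: center (0, -1/2), radius 1/7, second x1: center (-1/18, -1/18), radius 1/72; x2: center (1/2, 0), radius 1/10; x3: center (-1/2, 1/2), radius 1/10; x4: center (-1/18, 0), radius 1/63


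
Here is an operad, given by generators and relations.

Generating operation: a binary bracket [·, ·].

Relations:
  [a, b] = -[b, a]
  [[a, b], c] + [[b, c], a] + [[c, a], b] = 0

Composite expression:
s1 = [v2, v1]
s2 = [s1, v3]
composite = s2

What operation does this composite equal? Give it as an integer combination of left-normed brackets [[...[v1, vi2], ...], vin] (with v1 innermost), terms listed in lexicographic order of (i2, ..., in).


-[[v1, v2], v3]

Antisymmetry and Jacobi reduce to v1-anchored left-normed brackets.
Composite bracket: [[v2, v1], v3]
Under [a, b] = ab - ba we get 4 signed associative words (2^2 = 4).
Coefficients come from the v1-initial words:
  sign of v1v2v3 is -1, so it contributes -[[v1, v2], v3]


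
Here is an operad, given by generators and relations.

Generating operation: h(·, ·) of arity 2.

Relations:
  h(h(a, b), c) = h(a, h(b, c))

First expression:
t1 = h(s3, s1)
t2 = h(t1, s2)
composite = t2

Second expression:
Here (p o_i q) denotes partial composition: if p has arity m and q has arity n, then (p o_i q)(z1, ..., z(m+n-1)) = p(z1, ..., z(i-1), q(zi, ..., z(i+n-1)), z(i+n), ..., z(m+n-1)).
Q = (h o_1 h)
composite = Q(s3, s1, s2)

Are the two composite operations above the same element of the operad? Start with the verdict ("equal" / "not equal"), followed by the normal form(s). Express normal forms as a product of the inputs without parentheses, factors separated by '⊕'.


equal: each reduces to s3 ⊕ s1 ⊕ s2

The first expression, normalized: s3 ⊕ s1 ⊕ s2
The second expression, normalized: s3 ⊕ s1 ⊕ s2
One common form — equal.


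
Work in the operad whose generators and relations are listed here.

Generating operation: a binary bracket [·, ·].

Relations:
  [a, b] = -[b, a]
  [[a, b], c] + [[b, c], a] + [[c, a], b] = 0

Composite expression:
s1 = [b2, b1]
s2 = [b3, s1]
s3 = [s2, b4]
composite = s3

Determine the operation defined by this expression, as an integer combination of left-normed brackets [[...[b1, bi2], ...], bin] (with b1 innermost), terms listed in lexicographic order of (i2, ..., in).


[[[b1, b2], b3], b4]

Left-normed coefficients sit on the b1-initial expansion words.
Composite bracket: [[b3, [b2, b1]], b4]
The bracket unfolds into 8 signed words via [a, b] = ab - ba (2^3 = 8).
Coefficients come from the b1-initial words:
  from b1b2b3b4, sign +1: term +[[[b1, b2], b3], b4]


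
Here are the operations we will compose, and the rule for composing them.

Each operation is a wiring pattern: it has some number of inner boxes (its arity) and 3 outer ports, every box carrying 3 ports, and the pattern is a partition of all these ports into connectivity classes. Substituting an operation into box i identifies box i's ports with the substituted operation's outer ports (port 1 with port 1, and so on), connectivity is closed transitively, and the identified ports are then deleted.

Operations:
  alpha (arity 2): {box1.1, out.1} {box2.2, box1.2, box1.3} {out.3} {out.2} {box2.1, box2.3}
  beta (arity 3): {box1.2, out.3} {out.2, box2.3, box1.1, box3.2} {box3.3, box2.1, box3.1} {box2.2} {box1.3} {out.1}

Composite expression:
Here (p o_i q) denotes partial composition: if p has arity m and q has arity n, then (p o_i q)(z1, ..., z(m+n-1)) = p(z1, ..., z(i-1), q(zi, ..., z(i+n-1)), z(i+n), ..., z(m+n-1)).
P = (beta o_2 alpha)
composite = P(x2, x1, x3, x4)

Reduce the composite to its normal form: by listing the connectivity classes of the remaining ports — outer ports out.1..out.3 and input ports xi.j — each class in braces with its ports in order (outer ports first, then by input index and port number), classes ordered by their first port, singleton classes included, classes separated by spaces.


{out.1} {out.2, x2.1, x4.2} {out.3, x2.2} {x1.1, x4.1, x4.3} {x1.2, x1.3, x3.2} {x2.3} {x3.1, x3.3}

After gluing at beta, chains via deleted ports link the x-ports.
stage alpha: inputs (x1, x3), connectivity {out.1, x1.1} {out.2} {out.3} {x1.2, x1.3, x3.2} {x3.1, x3.3}, out.j its boundary
stage beta: inputs (x2, x1, x3, x4), connectivity {out.1} {out.2, x2.1, x4.2} {out.3, x2.2} {x1.1, x4.1, x4.3} {x1.2, x1.3, x3.2} {x2.3} {x3.1, x3.3}, out.j its boundary


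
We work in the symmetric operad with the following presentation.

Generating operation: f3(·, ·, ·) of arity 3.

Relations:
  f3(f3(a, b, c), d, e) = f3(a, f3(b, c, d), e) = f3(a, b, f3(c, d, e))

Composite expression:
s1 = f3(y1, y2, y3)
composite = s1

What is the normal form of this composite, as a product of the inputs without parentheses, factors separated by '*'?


Associativity of f3 dissolves the nesting; only the y-input order survives.
f3(y1, y2, y3) unparenthesizes to y1 * y2 * y3

y1 * y2 * y3


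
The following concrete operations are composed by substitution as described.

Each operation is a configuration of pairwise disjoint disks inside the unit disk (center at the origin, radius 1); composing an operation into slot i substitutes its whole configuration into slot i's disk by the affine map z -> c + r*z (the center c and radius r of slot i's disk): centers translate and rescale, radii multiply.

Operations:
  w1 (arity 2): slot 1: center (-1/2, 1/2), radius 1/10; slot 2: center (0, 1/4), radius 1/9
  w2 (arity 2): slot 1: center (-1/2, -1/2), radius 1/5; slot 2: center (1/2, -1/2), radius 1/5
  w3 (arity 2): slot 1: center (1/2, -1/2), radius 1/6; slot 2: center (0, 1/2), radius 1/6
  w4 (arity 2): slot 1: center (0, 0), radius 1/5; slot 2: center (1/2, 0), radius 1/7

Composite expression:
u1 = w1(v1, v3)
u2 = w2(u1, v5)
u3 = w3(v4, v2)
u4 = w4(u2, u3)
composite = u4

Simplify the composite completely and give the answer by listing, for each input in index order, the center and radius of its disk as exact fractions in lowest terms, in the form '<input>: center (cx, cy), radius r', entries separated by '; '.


v1: center (-3/25, -2/25), radius 1/250; v2: center (1/2, 1/14), radius 1/42; v3: center (-1/10, -9/100), radius 1/225; v4: center (4/7, -1/14), radius 1/42; v5: center (1/10, -1/10), radius 1/25

Each v-disk chains the slot maps above it in w4; radii multiply.
tracing v1 down its 3-map path: center (-3/25, -2/25), radius 1/250
tracing v3 down its 3-map path: center (-1/10, -9/100), radius 1/225
tracing v5 down its 2-map path: center (1/10, -1/10), radius 1/25
tracing v4 down its 2-map path: center (4/7, -1/14), radius 1/42
tracing v2 down its 2-map path: center (1/2, 1/14), radius 1/42


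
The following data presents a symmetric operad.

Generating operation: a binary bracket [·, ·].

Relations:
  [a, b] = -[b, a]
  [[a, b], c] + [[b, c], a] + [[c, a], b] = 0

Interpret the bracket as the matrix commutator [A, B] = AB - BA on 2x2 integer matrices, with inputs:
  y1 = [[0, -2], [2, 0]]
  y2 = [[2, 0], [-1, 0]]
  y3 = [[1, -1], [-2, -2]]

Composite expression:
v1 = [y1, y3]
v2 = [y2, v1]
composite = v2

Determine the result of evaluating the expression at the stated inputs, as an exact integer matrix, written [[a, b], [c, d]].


[[6, 12], [-24, -6]]

[y1, y3] = [[6, 6], [6, -6]]
[y2, [y1, y3]] = [[6, 12], [-24, -6]]


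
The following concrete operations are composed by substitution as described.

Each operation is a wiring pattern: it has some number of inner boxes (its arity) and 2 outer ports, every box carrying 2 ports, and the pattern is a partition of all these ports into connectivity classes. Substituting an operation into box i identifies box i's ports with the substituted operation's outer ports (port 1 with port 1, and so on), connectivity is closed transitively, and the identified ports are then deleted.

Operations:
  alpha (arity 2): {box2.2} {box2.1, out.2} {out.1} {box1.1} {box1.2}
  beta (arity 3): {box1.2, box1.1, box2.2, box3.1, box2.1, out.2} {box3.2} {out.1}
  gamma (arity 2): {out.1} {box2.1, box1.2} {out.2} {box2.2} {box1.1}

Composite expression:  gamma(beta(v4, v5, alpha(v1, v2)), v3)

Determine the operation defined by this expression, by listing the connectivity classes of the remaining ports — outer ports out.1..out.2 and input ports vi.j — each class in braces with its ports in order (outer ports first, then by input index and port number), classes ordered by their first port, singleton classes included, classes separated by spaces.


Connectivity passes through glued gamma-boundaries; trace each wire chain.
alpha over (v1, v2) gives {out.1} {out.2, v2.1} {v1.1} {v1.2} {v2.2}, out.j being that stage's outer ports
beta over (v4, v5, v1, v2) gives {out.1} {out.2, v4.1, v4.2, v5.1, v5.2} {v1.1} {v1.2} {v2.1} {v2.2}, out.j being that stage's outer ports
gamma over (v4, v5, v1, v2, v3) gives {out.1} {out.2} {v1.1} {v1.2} {v2.1} {v2.2} {v3.1, v4.1, v4.2, v5.1, v5.2} {v3.2}, out.j being that stage's outer ports

{out.1} {out.2} {v1.1} {v1.2} {v2.1} {v2.2} {v3.1, v4.1, v4.2, v5.1, v5.2} {v3.2}


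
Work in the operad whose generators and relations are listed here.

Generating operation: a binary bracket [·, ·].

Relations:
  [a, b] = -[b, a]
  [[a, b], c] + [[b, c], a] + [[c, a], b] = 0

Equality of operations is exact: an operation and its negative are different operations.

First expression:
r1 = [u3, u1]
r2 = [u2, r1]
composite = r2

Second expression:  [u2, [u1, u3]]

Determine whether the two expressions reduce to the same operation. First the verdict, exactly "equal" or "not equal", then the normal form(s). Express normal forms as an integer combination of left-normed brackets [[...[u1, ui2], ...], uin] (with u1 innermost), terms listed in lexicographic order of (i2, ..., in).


not equal: they reduce to [[u1, u3], u2] and -[[u1, u3], u2]

The first composite normalizes to [[u1, u3], u2]
The second composite normalizes to -[[u1, u3], u2]
No match — not equal.


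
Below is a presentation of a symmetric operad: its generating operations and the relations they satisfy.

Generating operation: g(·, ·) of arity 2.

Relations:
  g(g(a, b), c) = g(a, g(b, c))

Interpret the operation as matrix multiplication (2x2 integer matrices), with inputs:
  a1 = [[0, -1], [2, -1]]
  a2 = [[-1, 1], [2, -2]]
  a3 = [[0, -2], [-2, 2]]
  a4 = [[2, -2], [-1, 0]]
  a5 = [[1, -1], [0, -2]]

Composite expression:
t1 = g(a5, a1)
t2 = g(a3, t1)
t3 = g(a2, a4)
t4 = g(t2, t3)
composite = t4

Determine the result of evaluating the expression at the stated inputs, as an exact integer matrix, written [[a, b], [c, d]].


[[-48, 32], [36, -24]]

g(a5, a1) = [[-2, 0], [-4, 2]]
g(a3, g(a5, a1)) = [[8, -4], [-4, 4]]
g(a2, a4) = [[-3, 2], [6, -4]]
g(g(a3, g(a5, a1)), g(a2, a4)) = [[-48, 32], [36, -24]]


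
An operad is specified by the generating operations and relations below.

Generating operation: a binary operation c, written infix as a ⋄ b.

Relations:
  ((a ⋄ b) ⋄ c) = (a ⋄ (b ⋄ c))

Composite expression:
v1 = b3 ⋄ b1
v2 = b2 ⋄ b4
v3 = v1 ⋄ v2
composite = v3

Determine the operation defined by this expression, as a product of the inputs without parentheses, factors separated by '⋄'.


b3 ⋄ b1 ⋄ b2 ⋄ b4

Associativity of c dissolves the nesting; only the b-input order survives.
(b3 ⋄ b1) spells out as b3 ⋄ b1
(b2 ⋄ b4) spells out as b2 ⋄ b4
((b3 ⋄ b1) ⋄ (b2 ⋄ b4)) spells out as b3 ⋄ b1 ⋄ b2 ⋄ b4


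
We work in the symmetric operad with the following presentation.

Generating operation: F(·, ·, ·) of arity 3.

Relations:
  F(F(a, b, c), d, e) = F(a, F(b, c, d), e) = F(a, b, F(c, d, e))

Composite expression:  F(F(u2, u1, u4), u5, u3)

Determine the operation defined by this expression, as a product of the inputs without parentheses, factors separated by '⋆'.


u2 ⋆ u1 ⋆ u4 ⋆ u5 ⋆ u3

Every regrouping of F is equal, so read the u-inputs in written order.
F(u2, u1, u4) reduces to u2 ⋆ u1 ⋆ u4
F(F(u2, u1, u4), u5, u3) reduces to u2 ⋆ u1 ⋆ u4 ⋆ u5 ⋆ u3


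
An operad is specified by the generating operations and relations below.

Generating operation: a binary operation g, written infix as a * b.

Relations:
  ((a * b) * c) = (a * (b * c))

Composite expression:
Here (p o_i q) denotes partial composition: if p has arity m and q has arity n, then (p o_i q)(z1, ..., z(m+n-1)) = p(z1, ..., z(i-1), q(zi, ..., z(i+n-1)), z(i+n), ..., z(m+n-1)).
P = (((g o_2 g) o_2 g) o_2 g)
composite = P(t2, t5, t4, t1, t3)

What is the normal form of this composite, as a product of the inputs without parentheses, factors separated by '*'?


t2 * t5 * t4 * t1 * t3

Every regrouping of g is equal, so read the t-inputs in written order.
(t5 * t4) collapses to t5 * t4
((t5 * t4) * t1) collapses to t5 * t4 * t1
(((t5 * t4) * t1) * t3) collapses to t5 * t4 * t1 * t3
(t2 * (((t5 * t4) * t1) * t3)) collapses to t2 * t5 * t4 * t1 * t3


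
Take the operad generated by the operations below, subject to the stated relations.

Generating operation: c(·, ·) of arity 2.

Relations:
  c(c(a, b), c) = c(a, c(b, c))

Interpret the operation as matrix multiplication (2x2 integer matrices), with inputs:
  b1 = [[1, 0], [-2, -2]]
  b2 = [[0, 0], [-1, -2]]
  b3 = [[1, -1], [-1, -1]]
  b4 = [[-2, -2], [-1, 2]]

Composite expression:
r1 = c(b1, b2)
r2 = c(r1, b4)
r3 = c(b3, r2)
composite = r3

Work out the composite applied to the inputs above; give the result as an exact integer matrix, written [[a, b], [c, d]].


[[8, -4], [8, -4]]

c(b1, b2) = [[0, 0], [2, 4]]
c(c(b1, b2), b4) = [[0, 0], [-8, 4]]
c(b3, c(c(b1, b2), b4)) = [[8, -4], [8, -4]]


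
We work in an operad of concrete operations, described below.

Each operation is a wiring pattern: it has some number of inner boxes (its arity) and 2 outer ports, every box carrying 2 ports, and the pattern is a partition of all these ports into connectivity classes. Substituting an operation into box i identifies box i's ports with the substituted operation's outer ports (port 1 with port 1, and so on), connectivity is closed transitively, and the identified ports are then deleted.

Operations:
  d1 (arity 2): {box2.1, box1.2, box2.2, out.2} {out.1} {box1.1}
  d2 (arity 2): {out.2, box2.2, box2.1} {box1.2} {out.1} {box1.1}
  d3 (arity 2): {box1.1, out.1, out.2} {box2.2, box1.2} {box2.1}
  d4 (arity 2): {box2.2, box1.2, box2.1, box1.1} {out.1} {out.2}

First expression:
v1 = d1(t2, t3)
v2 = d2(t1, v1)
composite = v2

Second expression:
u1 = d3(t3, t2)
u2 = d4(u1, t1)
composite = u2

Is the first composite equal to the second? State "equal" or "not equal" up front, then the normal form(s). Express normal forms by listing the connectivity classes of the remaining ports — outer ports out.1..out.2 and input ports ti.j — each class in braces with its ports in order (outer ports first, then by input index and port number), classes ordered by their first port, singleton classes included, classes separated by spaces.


not equal — first {out.1} {out.2, t2.2, t3.1, t3.2} {t1.1} {t1.2} {t2.1}, second {out.1} {out.2} {t1.1, t1.2, t3.1} {t2.1} {t2.2, t3.2}

The first composite normalizes to {out.1} {out.2, t2.2, t3.1, t3.2} {t1.1} {t1.2} {t2.1}
The second composite normalizes to {out.1} {out.2} {t1.1, t1.2, t3.1} {t2.1} {t2.2, t3.2}
Different reductions; not equal.


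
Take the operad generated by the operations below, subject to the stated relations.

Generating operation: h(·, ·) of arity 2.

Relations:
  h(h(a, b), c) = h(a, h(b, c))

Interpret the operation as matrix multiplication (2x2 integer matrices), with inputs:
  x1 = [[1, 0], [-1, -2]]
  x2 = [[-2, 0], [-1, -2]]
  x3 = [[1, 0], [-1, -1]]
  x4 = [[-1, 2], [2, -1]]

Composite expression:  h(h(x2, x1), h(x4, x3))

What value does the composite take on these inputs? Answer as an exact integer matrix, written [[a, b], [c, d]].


h(x2, x1) = [[-2, 0], [1, 4]]
h(x4, x3) = [[-3, -2], [3, 1]]
h(h(x2, x1), h(x4, x3)) = [[6, 4], [9, 2]]

[[6, 4], [9, 2]]


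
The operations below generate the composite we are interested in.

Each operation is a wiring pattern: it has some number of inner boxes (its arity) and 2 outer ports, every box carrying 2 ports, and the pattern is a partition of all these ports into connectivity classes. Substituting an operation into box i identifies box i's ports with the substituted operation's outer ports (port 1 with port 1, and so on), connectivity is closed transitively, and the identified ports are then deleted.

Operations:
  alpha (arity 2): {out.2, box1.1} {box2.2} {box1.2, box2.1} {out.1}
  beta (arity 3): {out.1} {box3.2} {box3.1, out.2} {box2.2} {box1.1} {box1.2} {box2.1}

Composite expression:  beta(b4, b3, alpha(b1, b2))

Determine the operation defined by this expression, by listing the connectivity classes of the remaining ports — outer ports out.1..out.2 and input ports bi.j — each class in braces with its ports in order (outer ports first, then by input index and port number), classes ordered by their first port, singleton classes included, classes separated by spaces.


{out.1} {out.2} {b1.1} {b1.2, b2.1} {b2.2} {b3.1} {b3.2} {b4.1} {b4.2}

Treat the ports identified at beta as solder joints: merge, then drop.
after alpha, the pattern on (b1, b2) reads {out.1} {out.2, b1.1} {b1.2, b2.1} {b2.2} (out.j = its outer ports)
after beta, the pattern on (b4, b3, b1, b2) reads {out.1} {out.2} {b1.1} {b1.2, b2.1} {b2.2} {b3.1} {b3.2} {b4.1} {b4.2} (out.j = its outer ports)


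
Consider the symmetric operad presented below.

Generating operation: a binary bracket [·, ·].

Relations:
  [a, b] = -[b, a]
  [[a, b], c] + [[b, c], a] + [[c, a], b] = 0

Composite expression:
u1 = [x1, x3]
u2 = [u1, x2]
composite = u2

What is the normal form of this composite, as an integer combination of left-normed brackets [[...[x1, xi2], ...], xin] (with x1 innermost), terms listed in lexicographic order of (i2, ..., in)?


[[x1, x3], x2]

Left-normed coefficients sit on the x1-initial expansion words.
Composite bracket: [[x1, x3], x2]
Expanding via [a, b] = ab - ba: 4 signed words (2^2 = 4).
Only words starting with x1 matter:
  the word x1x3x2 carries sign +1 and contributes +[[x1, x3], x2]


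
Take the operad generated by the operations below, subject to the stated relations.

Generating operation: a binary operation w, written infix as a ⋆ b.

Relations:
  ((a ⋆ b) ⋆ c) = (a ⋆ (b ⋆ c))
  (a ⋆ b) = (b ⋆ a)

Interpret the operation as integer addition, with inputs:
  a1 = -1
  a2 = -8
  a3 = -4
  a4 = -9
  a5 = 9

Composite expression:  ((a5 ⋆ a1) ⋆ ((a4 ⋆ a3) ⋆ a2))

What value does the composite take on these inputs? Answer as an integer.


-13

(a5 ⋆ a1) = 8
(a4 ⋆ a3) = -13
((a4 ⋆ a3) ⋆ a2) = -21
((a5 ⋆ a1) ⋆ ((a4 ⋆ a3) ⋆ a2)) = -13


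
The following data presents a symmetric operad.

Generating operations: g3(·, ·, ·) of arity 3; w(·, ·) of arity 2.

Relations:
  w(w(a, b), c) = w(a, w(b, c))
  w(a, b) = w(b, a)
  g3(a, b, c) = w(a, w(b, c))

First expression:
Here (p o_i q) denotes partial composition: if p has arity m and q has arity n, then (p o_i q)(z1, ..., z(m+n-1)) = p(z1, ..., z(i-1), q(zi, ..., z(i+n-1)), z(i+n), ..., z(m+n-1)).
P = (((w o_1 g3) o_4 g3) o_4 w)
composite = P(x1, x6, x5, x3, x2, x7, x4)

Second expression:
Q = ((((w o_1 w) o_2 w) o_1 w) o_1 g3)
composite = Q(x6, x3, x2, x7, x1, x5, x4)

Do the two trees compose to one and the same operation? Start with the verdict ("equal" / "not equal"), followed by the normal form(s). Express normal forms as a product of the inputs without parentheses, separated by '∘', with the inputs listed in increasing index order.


equal: each reduces to x1 ∘ x2 ∘ x3 ∘ x4 ∘ x5 ∘ x6 ∘ x7

Normal form of the first expression: x1 ∘ x2 ∘ x3 ∘ x4 ∘ x5 ∘ x6 ∘ x7
Normal form of the second expression: x1 ∘ x2 ∘ x3 ∘ x4 ∘ x5 ∘ x6 ∘ x7
Identical normal forms: equal.


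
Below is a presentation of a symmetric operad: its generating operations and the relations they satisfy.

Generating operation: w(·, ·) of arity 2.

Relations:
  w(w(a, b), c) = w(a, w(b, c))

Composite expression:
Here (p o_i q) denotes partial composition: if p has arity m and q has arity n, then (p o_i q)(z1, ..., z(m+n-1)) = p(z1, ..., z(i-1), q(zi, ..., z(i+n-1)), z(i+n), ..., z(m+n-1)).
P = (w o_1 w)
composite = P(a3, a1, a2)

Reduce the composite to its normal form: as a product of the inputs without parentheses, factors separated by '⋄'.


a3 ⋄ a1 ⋄ a2

Every regrouping of w is equal, so read the a-inputs in written order.
w(a3, a1) reduces to a3 ⋄ a1
w(w(a3, a1), a2) reduces to a3 ⋄ a1 ⋄ a2


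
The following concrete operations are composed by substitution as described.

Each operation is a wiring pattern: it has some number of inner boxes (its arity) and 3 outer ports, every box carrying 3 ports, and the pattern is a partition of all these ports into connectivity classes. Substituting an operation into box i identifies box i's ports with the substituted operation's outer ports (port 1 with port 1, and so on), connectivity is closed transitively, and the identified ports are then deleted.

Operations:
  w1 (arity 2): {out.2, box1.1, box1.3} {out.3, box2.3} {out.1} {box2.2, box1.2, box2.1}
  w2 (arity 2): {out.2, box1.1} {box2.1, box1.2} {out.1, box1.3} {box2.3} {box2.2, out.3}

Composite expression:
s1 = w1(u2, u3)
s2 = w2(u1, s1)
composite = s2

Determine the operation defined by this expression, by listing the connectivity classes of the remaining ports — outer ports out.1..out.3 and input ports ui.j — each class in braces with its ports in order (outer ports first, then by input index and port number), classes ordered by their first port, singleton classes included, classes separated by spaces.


{out.1, u1.3} {out.2, u1.1} {out.3, u2.1, u2.3} {u1.2} {u2.2, u3.1, u3.2} {u3.3}


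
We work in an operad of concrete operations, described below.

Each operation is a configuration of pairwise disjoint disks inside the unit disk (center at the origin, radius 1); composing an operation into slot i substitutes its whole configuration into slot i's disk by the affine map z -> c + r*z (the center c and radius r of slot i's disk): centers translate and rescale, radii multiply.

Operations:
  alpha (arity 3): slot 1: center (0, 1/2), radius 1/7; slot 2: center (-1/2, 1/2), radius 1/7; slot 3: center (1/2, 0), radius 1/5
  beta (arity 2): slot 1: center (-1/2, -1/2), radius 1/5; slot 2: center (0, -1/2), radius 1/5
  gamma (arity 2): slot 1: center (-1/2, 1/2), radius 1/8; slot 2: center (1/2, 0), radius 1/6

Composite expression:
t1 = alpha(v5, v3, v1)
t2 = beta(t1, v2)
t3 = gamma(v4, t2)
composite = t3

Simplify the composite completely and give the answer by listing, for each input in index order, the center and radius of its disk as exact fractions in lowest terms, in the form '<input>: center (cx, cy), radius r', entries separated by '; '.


Affine substitution under gamma: radii multiply and v-centers shift.
input v4: applying the 1 nested substitution gives center (-1/2, 1/2), radius 1/8
input v5: applying the 3 nested substitutions gives center (5/12, -1/15), radius 1/210
input v3: applying the 3 nested substitutions gives center (2/5, -1/15), radius 1/210
input v1: applying the 3 nested substitutions gives center (13/30, -1/12), radius 1/150
input v2: applying the 2 nested substitutions gives center (1/2, -1/12), radius 1/30

v1: center (13/30, -1/12), radius 1/150; v2: center (1/2, -1/12), radius 1/30; v3: center (2/5, -1/15), radius 1/210; v4: center (-1/2, 1/2), radius 1/8; v5: center (5/12, -1/15), radius 1/210


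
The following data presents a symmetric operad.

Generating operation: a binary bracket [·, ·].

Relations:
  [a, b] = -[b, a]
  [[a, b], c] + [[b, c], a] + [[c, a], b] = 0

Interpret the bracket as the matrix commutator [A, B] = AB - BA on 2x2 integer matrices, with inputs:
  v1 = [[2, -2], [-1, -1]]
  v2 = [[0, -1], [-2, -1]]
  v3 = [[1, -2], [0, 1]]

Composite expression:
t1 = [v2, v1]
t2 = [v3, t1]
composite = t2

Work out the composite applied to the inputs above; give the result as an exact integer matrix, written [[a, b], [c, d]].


[v2, v1] = [[-3, 1], [-5, 3]]
[v3, [v2, v1]] = [[10, -12], [0, -10]]

[[10, -12], [0, -10]]


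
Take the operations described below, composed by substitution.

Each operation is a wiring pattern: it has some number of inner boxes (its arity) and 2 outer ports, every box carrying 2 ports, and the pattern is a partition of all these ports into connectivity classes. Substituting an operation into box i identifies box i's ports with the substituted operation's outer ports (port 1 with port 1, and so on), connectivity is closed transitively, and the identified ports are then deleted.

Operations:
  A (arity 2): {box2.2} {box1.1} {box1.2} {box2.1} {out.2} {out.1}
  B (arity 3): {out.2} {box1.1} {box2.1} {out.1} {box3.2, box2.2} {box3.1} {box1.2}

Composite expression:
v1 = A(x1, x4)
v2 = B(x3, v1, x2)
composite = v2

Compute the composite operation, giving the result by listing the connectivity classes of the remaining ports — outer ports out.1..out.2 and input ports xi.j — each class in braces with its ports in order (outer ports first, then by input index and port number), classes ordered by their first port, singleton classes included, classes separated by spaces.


Reachability decides: close wires over B-identified ports.
composing A on (x1, x4), with out.j its own outer ports: {out.1} {out.2} {x1.1} {x1.2} {x4.1} {x4.2}
composing B on (x3, x1, x4, x2), with out.j its own outer ports: {out.1} {out.2} {x1.1} {x1.2} {x2.1} {x2.2} {x3.1} {x3.2} {x4.1} {x4.2}

{out.1} {out.2} {x1.1} {x1.2} {x2.1} {x2.2} {x3.1} {x3.2} {x4.1} {x4.2}


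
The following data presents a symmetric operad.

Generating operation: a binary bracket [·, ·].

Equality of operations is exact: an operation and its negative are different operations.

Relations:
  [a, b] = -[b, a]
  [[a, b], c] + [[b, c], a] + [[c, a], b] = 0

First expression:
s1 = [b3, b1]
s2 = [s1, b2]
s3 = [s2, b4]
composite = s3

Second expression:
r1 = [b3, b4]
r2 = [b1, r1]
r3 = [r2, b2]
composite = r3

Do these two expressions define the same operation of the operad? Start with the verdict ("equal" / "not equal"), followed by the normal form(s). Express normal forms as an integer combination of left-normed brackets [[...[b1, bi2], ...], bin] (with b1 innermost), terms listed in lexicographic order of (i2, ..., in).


In normal form, the first expression is -[[[b1, b3], b2], b4]
In normal form, the second expression is [[[b1, b3], b4], b2] - [[[b1, b4], b3], b2]
The forms do not match — not equal.

not equal; first: -[[[b1, b3], b2], b4]; second: [[[b1, b3], b4], b2] - [[[b1, b4], b3], b2]


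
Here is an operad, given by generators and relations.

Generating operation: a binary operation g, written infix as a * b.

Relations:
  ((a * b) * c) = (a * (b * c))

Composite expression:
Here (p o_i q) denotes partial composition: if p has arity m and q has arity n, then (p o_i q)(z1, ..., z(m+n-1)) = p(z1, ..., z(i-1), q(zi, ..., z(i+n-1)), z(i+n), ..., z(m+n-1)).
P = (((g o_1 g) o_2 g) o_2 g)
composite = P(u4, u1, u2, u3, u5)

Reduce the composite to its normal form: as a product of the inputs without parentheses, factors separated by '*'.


u4 * u1 * u2 * u3 * u5

Every regrouping of g is equal, so read the u-inputs in written order.
(u1 * u2) flattens to u1 * u2
((u1 * u2) * u3) flattens to u1 * u2 * u3
(u4 * ((u1 * u2) * u3)) flattens to u4 * u1 * u2 * u3
((u4 * ((u1 * u2) * u3)) * u5) flattens to u4 * u1 * u2 * u3 * u5


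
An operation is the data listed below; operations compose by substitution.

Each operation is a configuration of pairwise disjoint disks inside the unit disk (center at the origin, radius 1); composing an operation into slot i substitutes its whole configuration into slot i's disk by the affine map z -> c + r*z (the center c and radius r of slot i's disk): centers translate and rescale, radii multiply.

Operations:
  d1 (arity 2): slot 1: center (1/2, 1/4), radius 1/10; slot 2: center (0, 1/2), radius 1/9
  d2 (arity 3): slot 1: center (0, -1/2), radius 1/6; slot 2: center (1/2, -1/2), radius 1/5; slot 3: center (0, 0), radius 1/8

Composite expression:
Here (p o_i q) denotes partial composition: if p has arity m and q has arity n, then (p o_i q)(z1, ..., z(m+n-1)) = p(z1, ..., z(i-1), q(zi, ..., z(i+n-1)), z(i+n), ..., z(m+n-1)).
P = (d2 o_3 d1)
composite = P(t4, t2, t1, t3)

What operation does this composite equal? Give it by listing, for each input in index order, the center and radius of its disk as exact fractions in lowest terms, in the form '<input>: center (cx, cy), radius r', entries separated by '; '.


t1: center (1/16, 1/32), radius 1/80; t2: center (1/2, -1/2), radius 1/5; t3: center (0, 1/16), radius 1/72; t4: center (0, -1/2), radius 1/6

Only the slot chain above each t matters under d2; compose those maps.
for t4, the 1-step affine chain lands on center (0, -1/2), radius 1/6
for t2, the 1-step affine chain lands on center (1/2, -1/2), radius 1/5
for t1, the 2-step affine chain lands on center (1/16, 1/32), radius 1/80
for t3, the 2-step affine chain lands on center (0, 1/16), radius 1/72


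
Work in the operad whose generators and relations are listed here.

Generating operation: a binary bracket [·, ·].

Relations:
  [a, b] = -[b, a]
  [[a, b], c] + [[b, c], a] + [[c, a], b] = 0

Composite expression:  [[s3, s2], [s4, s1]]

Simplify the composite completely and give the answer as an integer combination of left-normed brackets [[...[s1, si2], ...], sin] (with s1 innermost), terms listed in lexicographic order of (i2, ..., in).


-[[[s1, s4], s2], s3] + [[[s1, s4], s3], s2]

Left-normed coefficients sit on the s1-initial expansion words.
Composite bracket: [[s3, s2], [s4, s1]]
Under [a, b] = ab - ba we get 8 signed associative words (2^3 = 8).
Keep just the words that open with s1:
  sign of s1s4s2s3 is -1, so it contributes -[[[s1, s4], s2], s3]
  sign of s1s4s3s2 is +1, so it contributes +[[[s1, s4], s3], s2]


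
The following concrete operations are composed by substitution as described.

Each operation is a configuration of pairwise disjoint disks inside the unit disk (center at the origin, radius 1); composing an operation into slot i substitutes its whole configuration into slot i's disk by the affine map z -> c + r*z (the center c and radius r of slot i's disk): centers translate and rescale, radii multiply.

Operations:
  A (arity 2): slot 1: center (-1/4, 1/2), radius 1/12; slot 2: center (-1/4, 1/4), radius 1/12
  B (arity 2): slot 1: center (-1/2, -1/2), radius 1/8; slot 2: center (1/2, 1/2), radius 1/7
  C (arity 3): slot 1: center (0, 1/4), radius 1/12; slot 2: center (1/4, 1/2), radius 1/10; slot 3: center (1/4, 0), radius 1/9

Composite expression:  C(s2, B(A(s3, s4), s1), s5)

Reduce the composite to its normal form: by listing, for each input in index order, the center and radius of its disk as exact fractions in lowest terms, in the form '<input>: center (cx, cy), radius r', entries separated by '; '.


s1: center (3/10, 11/20), radius 1/70; s2: center (0, 1/4), radius 1/12; s3: center (63/320, 73/160), radius 1/960; s4: center (63/320, 29/64), radius 1/960; s5: center (1/4, 0), radius 1/9

Affine substitution under C: radii multiply and s-centers shift.
tracing s2 down its 1-map path: center (0, 1/4), radius 1/12
tracing s3 down its 3-map path: center (63/320, 73/160), radius 1/960
tracing s4 down its 3-map path: center (63/320, 29/64), radius 1/960
tracing s1 down its 2-map path: center (3/10, 11/20), radius 1/70
tracing s5 down its 1-map path: center (1/4, 0), radius 1/9


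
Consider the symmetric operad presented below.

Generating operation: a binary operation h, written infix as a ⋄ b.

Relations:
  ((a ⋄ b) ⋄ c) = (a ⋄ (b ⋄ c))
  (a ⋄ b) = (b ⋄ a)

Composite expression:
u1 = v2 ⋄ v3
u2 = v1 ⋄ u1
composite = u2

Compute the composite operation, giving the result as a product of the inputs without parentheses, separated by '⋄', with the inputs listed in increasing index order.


Shape and order are irrelevant to h; the v-input set decides.
(v2 ⋄ v3) unparenthesizes to v2 ⋄ v3
(v1 ⋄ (v2 ⋄ v3)) unparenthesizes to v1 ⋄ v2 ⋄ v3
the factors in increasing index order: v1 ⋄ v2 ⋄ v3

v1 ⋄ v2 ⋄ v3


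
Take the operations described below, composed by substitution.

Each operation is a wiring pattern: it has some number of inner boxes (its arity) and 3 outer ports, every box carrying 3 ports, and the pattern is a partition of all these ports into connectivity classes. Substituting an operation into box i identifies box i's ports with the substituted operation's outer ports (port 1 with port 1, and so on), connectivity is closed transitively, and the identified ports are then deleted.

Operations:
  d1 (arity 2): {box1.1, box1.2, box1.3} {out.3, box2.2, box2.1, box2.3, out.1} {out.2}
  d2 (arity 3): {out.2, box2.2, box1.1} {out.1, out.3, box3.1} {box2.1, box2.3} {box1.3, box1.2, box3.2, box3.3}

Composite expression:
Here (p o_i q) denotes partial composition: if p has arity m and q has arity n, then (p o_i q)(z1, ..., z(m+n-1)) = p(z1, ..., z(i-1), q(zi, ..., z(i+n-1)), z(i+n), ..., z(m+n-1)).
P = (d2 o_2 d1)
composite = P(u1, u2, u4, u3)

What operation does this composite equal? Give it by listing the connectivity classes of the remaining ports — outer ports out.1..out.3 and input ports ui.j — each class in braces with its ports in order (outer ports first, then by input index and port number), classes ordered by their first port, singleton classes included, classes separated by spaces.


{out.1, out.3, u3.1} {out.2, u1.1} {u1.2, u1.3, u3.2, u3.3} {u2.1, u2.2, u2.3} {u4.1, u4.2, u4.3}

Connectivity passes through glued d2-boundaries; trace each wire chain.
through d1, on inputs (u2, u4): {out.1, out.3, u4.1, u4.2, u4.3} {out.2} {u2.1, u2.2, u2.3} (out.j = stage outer ports)
through d2, on inputs (u1, u2, u4, u3): {out.1, out.3, u3.1} {out.2, u1.1} {u1.2, u1.3, u3.2, u3.3} {u2.1, u2.2, u2.3} {u4.1, u4.2, u4.3} (out.j = stage outer ports)


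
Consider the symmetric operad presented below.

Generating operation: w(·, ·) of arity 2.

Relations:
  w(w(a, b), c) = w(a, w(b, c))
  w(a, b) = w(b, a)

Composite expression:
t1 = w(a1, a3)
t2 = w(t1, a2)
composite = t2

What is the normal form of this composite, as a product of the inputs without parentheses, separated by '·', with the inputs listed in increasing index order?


a1 · a2 · a3


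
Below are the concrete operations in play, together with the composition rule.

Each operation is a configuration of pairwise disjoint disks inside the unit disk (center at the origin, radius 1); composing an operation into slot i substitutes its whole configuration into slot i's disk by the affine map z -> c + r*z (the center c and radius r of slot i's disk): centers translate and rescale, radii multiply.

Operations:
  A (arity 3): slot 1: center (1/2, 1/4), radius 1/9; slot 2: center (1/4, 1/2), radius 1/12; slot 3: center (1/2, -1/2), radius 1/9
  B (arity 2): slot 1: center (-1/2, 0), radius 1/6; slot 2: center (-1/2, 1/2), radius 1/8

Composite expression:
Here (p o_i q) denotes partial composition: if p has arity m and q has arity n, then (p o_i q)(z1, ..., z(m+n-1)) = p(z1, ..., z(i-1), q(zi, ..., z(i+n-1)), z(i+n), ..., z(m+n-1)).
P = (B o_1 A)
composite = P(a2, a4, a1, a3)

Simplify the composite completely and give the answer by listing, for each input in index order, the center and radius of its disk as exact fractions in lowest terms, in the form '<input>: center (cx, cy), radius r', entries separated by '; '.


a1: center (-5/12, -1/12), radius 1/54; a2: center (-5/12, 1/24), radius 1/54; a3: center (-1/2, 1/2), radius 1/8; a4: center (-11/24, 1/12), radius 1/72

Follow each a-input down from B: c' goes to c + r*c', radius to r*r'.
tracing a2 down its 2-map path: center (-5/12, 1/24), radius 1/54
tracing a4 down its 2-map path: center (-11/24, 1/12), radius 1/72
tracing a1 down its 2-map path: center (-5/12, -1/12), radius 1/54
tracing a3 down its 1-map path: center (-1/2, 1/2), radius 1/8


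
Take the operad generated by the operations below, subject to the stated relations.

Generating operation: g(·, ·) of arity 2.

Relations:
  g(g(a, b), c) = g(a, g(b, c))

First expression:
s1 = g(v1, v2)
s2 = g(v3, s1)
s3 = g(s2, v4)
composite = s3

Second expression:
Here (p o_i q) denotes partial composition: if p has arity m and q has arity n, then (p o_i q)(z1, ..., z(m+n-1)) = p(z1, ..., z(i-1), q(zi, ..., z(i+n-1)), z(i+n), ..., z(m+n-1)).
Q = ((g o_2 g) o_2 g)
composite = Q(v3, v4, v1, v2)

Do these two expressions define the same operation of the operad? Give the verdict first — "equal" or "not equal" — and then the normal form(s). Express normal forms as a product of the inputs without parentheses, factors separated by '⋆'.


not equal — first v3 ⋆ v1 ⋆ v2 ⋆ v4, second v3 ⋆ v4 ⋆ v1 ⋆ v2

In normal form, the first expression is v3 ⋆ v1 ⋆ v2 ⋆ v4
In normal form, the second expression is v3 ⋆ v4 ⋆ v1 ⋆ v2
Different reductions; not equal.


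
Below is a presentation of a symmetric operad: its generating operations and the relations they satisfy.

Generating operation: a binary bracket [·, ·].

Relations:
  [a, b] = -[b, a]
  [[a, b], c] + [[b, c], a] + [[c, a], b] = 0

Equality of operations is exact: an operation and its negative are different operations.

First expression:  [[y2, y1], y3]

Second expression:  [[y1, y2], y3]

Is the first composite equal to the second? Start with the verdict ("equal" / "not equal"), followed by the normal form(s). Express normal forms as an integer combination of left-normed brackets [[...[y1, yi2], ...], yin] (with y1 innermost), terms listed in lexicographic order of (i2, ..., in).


Normal form of the first expression: -[[y1, y2], y3]
Normal form of the second expression: [[y1, y2], y3]
Different reductions; not equal.

not equal: they reduce to -[[y1, y2], y3] and [[y1, y2], y3]


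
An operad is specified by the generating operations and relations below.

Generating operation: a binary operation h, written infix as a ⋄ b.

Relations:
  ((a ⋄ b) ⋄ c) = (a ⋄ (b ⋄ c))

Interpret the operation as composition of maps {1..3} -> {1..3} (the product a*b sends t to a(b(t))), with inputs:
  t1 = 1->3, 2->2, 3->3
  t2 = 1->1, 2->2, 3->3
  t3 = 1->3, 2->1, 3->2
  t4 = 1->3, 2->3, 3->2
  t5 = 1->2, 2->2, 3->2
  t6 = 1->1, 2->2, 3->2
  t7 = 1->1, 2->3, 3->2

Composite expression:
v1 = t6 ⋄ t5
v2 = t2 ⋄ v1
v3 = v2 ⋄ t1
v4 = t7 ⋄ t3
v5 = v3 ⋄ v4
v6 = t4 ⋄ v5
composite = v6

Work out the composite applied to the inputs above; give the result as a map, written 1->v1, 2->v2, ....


1->3, 2->3, 3->3

(t6 ⋄ t5) = 1->2, 2->2, 3->2
(t2 ⋄ (t6 ⋄ t5)) = 1->2, 2->2, 3->2
((t2 ⋄ (t6 ⋄ t5)) ⋄ t1) = 1->2, 2->2, 3->2
(t7 ⋄ t3) = 1->2, 2->1, 3->3
(((t2 ⋄ (t6 ⋄ t5)) ⋄ t1) ⋄ (t7 ⋄ t3)) = 1->2, 2->2, 3->2
(t4 ⋄ (((t2 ⋄ (t6 ⋄ t5)) ⋄ t1) ⋄ (t7 ⋄ t3))) = 1->3, 2->3, 3->3
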